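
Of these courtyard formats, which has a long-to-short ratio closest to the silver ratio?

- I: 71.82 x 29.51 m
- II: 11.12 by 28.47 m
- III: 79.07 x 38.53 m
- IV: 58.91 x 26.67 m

I

Ratios (long/short): I ≈ 2.434; II ≈ 2.560; III ≈ 2.052; IV ≈ 2.209.
silver ratio ≈ 2.414; option I is nearest (Δ 0.020).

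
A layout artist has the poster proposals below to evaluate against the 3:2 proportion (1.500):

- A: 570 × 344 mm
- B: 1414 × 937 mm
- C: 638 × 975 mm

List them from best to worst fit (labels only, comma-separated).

Ratios: A = 570 / 344 ≈ 1.657; B = 1414 / 937 ≈ 1.509; C = 975 / 638 ≈ 1.528.
|Δ from 1.500|: A 0.157; B 0.009; C 0.028.

B, C, A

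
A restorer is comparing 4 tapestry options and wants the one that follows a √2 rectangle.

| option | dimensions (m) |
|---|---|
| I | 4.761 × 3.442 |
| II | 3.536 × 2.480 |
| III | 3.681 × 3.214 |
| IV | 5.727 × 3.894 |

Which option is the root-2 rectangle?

Ratios (long/short): I ≈ 1.383; II ≈ 1.426; III ≈ 1.145; IV ≈ 1.471.
root-2 ≈ 1.414; option II is nearest (Δ 0.012).

II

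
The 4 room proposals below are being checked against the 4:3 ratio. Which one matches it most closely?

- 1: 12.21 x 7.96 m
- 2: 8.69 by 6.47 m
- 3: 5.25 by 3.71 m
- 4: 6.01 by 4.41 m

Ratios (long/short): 1 ≈ 1.534; 2 ≈ 1.343; 3 ≈ 1.415; 4 ≈ 1.363.
4:3 ≈ 1.333; option 2 is nearest (Δ 0.010).

2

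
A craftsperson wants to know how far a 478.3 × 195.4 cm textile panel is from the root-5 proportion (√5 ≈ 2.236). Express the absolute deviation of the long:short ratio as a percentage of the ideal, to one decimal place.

9.5%

Ratio = 478.3 / 195.4 ≈ 2.4478.
Ideal root-5 ≈ 2.2361. |2.4478 − 2.2361| / 2.2361 ≈ 9.47% → 9.5%.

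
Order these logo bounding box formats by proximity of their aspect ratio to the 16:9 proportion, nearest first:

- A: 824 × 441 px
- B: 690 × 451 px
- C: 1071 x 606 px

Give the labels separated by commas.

C, A, B

A: 824/441 ≈ 1.868 → |1.868 − 1.778| = 0.090
B: 690/451 ≈ 1.530 → |1.530 − 1.778| = 0.248
C: 1071/606 ≈ 1.767 → |1.767 − 1.778| = 0.011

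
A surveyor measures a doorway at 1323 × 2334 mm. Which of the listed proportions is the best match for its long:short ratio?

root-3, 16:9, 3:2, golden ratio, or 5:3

16:9

2334/1323 ≈ 1.764. Nearest candidates are 16:9 (1.778, off by 0.014) and root-3 (1.732, off by 0.032).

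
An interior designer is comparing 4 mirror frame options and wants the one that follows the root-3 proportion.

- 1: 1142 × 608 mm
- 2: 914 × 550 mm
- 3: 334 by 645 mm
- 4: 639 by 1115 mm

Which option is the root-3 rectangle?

Target root-3 ≈ 1.732.
1: 1.878 (Δ0.146)  2: 1.662 (Δ0.070)  3: 1.931 (Δ0.199)  4: 1.745 (Δ0.013)

4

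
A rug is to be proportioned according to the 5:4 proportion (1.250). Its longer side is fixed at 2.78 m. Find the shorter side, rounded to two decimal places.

2.22 m

5:4 = 1.25000.
Shorter side = 2.78 ÷ 1.25000 ≈ 2.2240 → 2.22 m.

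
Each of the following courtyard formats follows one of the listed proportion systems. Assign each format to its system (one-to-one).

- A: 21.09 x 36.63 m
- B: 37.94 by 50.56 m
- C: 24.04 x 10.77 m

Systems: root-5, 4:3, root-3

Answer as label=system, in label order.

A=root-3, B=4:3, C=root-5

A = 36.63/21.09 ≈ 1.737 → root-3 (1.732)
B = 50.56/37.94 ≈ 1.333 → 4:3 (1.333)
C = 24.04/10.77 ≈ 2.232 → root-5 (2.236)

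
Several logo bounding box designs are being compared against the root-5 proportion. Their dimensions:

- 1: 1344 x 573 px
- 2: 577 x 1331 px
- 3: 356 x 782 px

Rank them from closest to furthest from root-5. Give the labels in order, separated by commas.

3, 2, 1

1: 1344/573 ≈ 2.346 → |2.346 − 2.236| = 0.110
2: 1331/577 ≈ 2.307 → |2.307 − 2.236| = 0.071
3: 782/356 ≈ 2.197 → |2.197 − 2.236| = 0.039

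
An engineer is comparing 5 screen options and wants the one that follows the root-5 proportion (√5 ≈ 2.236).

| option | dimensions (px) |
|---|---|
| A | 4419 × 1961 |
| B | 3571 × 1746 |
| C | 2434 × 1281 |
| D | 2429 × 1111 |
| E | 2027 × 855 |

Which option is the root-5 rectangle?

A

Target root-5 ≈ 2.236.
A: 2.253 (Δ0.017)  B: 2.045 (Δ0.191)  C: 1.900 (Δ0.336)  D: 2.186 (Δ0.050)  E: 2.371 (Δ0.135)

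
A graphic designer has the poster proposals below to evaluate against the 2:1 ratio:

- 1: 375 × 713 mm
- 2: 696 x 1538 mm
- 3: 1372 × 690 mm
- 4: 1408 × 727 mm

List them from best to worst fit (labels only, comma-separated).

Ratios: 1 = 713 / 375 ≈ 1.901; 2 = 1538 / 696 ≈ 2.210; 3 = 1372 / 690 ≈ 1.988; 4 = 1408 / 727 ≈ 1.937.
|Δ from 2.000|: 1 0.099; 2 0.210; 3 0.012; 4 0.063.

3, 4, 1, 2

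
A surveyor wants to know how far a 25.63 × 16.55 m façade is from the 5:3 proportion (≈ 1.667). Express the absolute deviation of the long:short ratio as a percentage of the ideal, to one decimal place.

7.1%

Ratio = 25.63 / 16.55 ≈ 1.5486.
Ideal 5:3 ≈ 1.6667. |1.5486 − 1.6667| / 1.6667 ≈ 7.09% → 7.1%.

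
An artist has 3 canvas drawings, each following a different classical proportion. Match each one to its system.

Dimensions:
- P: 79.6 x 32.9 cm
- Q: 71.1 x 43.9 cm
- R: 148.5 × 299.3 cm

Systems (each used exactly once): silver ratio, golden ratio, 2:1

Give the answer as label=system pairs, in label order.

P=silver ratio, Q=golden ratio, R=2:1

P = 79.6/32.9 ≈ 2.419 → silver ratio (2.414)
Q = 71.1/43.9 ≈ 1.620 → golden ratio (1.618)
R = 299.3/148.5 ≈ 2.015 → 2:1 (2.000)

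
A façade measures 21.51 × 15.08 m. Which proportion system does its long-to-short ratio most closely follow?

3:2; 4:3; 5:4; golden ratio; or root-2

root-2

Ratio = 21.51 / 15.08 ≈ 1.426.
Distances: 3:2 1.500 (Δ 0.074); 4:3 1.333 (Δ 0.093); 5:4 1.250 (Δ 0.176); golden ratio 1.618 (Δ 0.192); root-2 1.414 (Δ 0.012).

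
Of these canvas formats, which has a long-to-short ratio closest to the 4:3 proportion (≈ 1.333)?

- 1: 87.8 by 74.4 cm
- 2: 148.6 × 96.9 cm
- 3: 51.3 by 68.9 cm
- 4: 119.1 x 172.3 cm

Ratios (long/short): 1 ≈ 1.180; 2 ≈ 1.534; 3 ≈ 1.343; 4 ≈ 1.447.
4:3 ≈ 1.333; option 3 is nearest (Δ 0.010).

3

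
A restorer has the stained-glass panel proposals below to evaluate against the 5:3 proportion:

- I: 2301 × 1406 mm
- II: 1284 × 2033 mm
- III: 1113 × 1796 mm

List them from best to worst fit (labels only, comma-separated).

Ratios: I = 2301 / 1406 ≈ 1.637; II = 2033 / 1284 ≈ 1.583; III = 1796 / 1113 ≈ 1.614.
|Δ from 1.667|: I 0.030; II 0.084; III 0.053.

I, III, II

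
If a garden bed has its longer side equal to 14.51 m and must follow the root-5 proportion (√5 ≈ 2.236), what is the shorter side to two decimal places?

root-5 ≈ 2.23607.
Shorter side = 14.51 ÷ 2.23607 ≈ 6.4891 → 6.49 m.

6.49 m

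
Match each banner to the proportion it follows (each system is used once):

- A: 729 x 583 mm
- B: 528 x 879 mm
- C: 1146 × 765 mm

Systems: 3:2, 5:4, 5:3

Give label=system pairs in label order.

A = 729/583 ≈ 1.250 → 5:4 (1.250)
B = 879/528 ≈ 1.665 → 5:3 (1.667)
C = 1146/765 ≈ 1.498 → 3:2 (1.500)

A=5:4, B=5:3, C=3:2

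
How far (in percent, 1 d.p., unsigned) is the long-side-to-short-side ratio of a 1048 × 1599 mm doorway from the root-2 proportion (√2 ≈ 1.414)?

7.9%

Ratio = 1599 / 1048 ≈ 1.5258.
Ideal root-2 ≈ 1.4142. |1.5258 − 1.4142| / 1.4142 ≈ 7.89% → 7.9%.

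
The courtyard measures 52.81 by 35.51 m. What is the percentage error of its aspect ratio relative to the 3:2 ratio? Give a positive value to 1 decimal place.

Ratio = 52.81 / 35.51 ≈ 1.4872.
Ideal 3:2 = 1.5000. |1.4872 − 1.5000| / 1.5000 ≈ 0.85% → 0.9%.

0.9%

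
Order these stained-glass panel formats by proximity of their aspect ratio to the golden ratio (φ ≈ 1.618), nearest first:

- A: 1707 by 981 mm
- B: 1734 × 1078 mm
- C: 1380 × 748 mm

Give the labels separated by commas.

A: 1707/981 ≈ 1.740 → |1.740 − 1.618| = 0.122
B: 1734/1078 ≈ 1.609 → |1.609 − 1.618| = 0.009
C: 1380/748 ≈ 1.845 → |1.845 − 1.618| = 0.227

B, A, C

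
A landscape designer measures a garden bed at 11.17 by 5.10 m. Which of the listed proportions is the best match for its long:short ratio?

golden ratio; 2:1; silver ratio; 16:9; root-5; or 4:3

Ratio = 11.17 / 5.10 ≈ 2.190.
Distances: golden ratio 1.618 (Δ 0.572); 2:1 2.000 (Δ 0.190); silver ratio 2.414 (Δ 0.224); 16:9 1.778 (Δ 0.412); root-5 2.236 (Δ 0.046); 4:3 1.333 (Δ 0.857).

root-5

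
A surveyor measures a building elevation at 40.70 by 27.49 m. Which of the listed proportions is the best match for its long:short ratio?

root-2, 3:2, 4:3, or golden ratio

40.70/27.49 ≈ 1.481. Nearest candidates are 3:2 (1.500, off by 0.019) and root-2 (1.414, off by 0.067).

3:2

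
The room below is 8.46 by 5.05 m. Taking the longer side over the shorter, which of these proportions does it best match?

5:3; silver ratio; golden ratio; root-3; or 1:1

8.46/5.05 ≈ 1.675. Nearest candidates are 5:3 (1.667, off by 0.008) and root-3 (1.732, off by 0.057).

5:3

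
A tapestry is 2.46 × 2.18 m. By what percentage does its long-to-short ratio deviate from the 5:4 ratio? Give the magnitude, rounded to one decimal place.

Ratio = 2.46 / 2.18 ≈ 1.1284.
Ideal 5:4 = 1.2500. |1.1284 − 1.2500| / 1.2500 ≈ 9.73% → 9.7%.

9.7%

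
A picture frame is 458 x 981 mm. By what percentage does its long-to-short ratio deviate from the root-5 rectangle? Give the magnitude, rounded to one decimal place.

Ratio = 981 / 458 ≈ 2.1419.
Ideal root-5 ≈ 2.2361. |2.1419 − 2.2361| / 2.2361 ≈ 4.21% → 4.2%.

4.2%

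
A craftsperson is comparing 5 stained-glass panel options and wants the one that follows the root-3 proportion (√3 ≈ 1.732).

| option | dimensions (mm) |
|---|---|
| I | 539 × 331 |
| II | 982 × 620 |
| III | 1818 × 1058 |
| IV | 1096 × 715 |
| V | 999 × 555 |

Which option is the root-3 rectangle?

Ratios (long/short): I ≈ 1.628; II ≈ 1.584; III ≈ 1.718; IV ≈ 1.533; V ≈ 1.800.
root-3 ≈ 1.732; option III is nearest (Δ 0.014).

III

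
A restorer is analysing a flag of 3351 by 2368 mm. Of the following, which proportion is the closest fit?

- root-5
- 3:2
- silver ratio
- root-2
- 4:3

root-2

Ratio = 3351 / 2368 ≈ 1.415.
Distances: root-5 2.236 (Δ 0.821); 3:2 1.500 (Δ 0.085); silver ratio 2.414 (Δ 0.999); root-2 1.414 (Δ 0.001); 4:3 1.333 (Δ 0.082).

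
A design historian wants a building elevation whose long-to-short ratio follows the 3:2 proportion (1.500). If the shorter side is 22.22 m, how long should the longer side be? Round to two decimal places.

33.33 m

3:2 = 1.50000.
Longer side = 22.22 × 1.50000 ≈ 33.3300 → 33.33 m.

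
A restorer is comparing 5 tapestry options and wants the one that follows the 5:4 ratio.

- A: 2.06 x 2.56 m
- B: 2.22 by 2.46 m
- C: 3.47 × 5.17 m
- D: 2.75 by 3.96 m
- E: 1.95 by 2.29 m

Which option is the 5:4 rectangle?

A

Ratios (long/short): A ≈ 1.243; B ≈ 1.108; C ≈ 1.490; D ≈ 1.440; E ≈ 1.174.
5:4 ≈ 1.250; option A is nearest (Δ 0.007).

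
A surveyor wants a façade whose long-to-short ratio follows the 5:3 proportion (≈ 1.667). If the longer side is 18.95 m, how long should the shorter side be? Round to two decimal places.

5:3 ≈ 1.66667.
Shorter side = 18.95 ÷ 1.66667 ≈ 11.3700 → 11.37 m.

11.37 m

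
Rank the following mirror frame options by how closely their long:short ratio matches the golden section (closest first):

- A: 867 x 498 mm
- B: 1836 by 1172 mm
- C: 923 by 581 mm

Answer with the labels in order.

C, B, A

A: 867/498 ≈ 1.741 → |1.741 − 1.618| = 0.123
B: 1836/1172 ≈ 1.567 → |1.567 − 1.618| = 0.051
C: 923/581 ≈ 1.589 → |1.589 − 1.618| = 0.029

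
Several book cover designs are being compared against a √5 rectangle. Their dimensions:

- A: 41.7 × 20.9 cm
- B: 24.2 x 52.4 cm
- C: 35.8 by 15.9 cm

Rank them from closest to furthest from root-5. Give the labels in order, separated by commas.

C, B, A

A: 41.7/20.9 ≈ 1.995 → |1.995 − 2.236| = 0.241
B: 52.4/24.2 ≈ 2.165 → |2.165 − 2.236| = 0.071
C: 35.8/15.9 ≈ 2.252 → |2.252 − 2.236| = 0.016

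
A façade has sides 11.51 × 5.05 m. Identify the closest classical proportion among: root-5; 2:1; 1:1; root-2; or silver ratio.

root-5

Ratio = 11.51 / 5.05 ≈ 2.279.
Distances: root-5 2.236 (Δ 0.043); 2:1 2.000 (Δ 0.279); 1:1 1.000 (Δ 1.279); root-2 1.414 (Δ 0.865); silver ratio 2.414 (Δ 0.135).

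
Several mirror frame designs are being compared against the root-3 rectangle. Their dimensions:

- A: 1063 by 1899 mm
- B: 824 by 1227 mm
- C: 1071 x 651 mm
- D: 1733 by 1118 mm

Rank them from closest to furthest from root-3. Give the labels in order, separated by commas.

A, C, D, B

Ratios: A = 1899 / 1063 ≈ 1.786; B = 1227 / 824 ≈ 1.489; C = 1071 / 651 ≈ 1.645; D = 1733 / 1118 ≈ 1.550.
|Δ from 1.732|: A 0.054; B 0.243; C 0.087; D 0.182.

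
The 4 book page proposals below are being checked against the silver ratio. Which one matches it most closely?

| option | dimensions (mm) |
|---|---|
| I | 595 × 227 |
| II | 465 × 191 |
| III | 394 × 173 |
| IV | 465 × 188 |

Ratios (long/short): I ≈ 2.621; II ≈ 2.435; III ≈ 2.277; IV ≈ 2.473.
silver ratio ≈ 2.414; option II is nearest (Δ 0.021).

II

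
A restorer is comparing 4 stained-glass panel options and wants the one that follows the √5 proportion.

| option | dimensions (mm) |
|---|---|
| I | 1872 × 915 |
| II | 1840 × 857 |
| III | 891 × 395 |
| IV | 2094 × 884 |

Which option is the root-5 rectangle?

III

Ratios (long/short): I ≈ 2.046; II ≈ 2.147; III ≈ 2.256; IV ≈ 2.369.
root-5 ≈ 2.236; option III is nearest (Δ 0.020).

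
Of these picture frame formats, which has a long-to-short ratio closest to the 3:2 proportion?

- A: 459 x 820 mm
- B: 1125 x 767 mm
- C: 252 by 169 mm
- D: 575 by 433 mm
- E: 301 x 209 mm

C

Ratios (long/short): A ≈ 1.786; B ≈ 1.467; C ≈ 1.491; D ≈ 1.328; E ≈ 1.440.
3:2 ≈ 1.500; option C is nearest (Δ 0.009).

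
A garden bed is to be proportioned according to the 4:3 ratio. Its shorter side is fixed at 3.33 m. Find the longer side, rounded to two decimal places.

4.44 m

4:3 ≈ 1.33333.
Longer side = 3.33 × 1.33333 ≈ 4.4400 → 4.44 m.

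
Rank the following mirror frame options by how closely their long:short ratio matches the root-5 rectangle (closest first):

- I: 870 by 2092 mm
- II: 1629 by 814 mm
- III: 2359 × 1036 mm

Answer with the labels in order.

I: 2092/870 ≈ 2.405 → |2.405 − 2.236| = 0.169
II: 1629/814 ≈ 2.001 → |2.001 − 2.236| = 0.235
III: 2359/1036 ≈ 2.277 → |2.277 − 2.236| = 0.041

III, I, II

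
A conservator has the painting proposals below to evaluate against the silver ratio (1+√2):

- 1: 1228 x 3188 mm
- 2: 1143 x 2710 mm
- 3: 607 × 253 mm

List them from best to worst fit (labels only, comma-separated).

3, 2, 1

Ratios: 1 = 3188 / 1228 ≈ 2.596; 2 = 2710 / 1143 ≈ 2.371; 3 = 607 / 253 ≈ 2.399.
|Δ from 2.414|: 1 0.182; 2 0.043; 3 0.015.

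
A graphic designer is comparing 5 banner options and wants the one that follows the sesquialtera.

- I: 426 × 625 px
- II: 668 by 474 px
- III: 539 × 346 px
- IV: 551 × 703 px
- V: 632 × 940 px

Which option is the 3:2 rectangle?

V

Ratios (long/short): I ≈ 1.467; II ≈ 1.409; III ≈ 1.558; IV ≈ 1.276; V ≈ 1.487.
3:2 ≈ 1.500; option V is nearest (Δ 0.013).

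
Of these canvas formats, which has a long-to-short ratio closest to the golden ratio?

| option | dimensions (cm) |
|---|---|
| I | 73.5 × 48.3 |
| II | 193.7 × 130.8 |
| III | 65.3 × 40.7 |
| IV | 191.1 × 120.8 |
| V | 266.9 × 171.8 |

III

Target golden ratio ≈ 1.618.
I: 1.522 (Δ0.096)  II: 1.481 (Δ0.137)  III: 1.604 (Δ0.014)  IV: 1.582 (Δ0.036)  V: 1.554 (Δ0.064)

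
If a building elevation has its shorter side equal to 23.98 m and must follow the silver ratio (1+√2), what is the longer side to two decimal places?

silver ratio ≈ 2.41421.
Longer side = 23.98 × 2.41421 ≈ 57.8928 → 57.89 m.

57.89 m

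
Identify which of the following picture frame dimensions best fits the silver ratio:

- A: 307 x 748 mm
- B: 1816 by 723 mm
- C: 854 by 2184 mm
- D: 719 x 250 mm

Target silver ratio ≈ 2.414.
A: 2.436 (Δ0.022)  B: 2.512 (Δ0.098)  C: 2.557 (Δ0.143)  D: 2.876 (Δ0.462)

A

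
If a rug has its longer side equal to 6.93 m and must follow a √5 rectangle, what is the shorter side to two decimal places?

root-5 ≈ 2.23607.
Shorter side = 6.93 ÷ 2.23607 ≈ 3.0992 → 3.10 m.

3.10 m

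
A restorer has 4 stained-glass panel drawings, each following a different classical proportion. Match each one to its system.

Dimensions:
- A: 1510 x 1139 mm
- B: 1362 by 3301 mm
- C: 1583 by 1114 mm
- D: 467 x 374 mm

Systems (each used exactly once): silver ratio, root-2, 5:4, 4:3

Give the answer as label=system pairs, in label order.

Ratios: A ≈ 1.326; B ≈ 2.424; C ≈ 1.421; D ≈ 1.249.
Targets: silver ratio ≈ 2.414; root-2 ≈ 1.414; 5:4 ≈ 1.250; 4:3 ≈ 1.333.

A=4:3, B=silver ratio, C=root-2, D=5:4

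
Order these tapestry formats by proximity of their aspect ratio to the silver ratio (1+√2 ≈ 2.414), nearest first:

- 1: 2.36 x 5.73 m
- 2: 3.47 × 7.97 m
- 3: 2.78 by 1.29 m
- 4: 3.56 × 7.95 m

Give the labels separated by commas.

1, 2, 4, 3

1: 5.73/2.36 ≈ 2.428 → |2.428 − 2.414| = 0.014
2: 7.97/3.47 ≈ 2.297 → |2.297 − 2.414| = 0.117
3: 2.78/1.29 ≈ 2.155 → |2.155 − 2.414| = 0.259
4: 7.95/3.56 ≈ 2.233 → |2.233 − 2.414| = 0.181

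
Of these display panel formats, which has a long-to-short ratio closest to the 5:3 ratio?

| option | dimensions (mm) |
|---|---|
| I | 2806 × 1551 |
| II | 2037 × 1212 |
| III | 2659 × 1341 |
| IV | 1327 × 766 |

II

Ratios (long/short): I ≈ 1.809; II ≈ 1.681; III ≈ 1.983; IV ≈ 1.732.
5:3 ≈ 1.667; option II is nearest (Δ 0.014).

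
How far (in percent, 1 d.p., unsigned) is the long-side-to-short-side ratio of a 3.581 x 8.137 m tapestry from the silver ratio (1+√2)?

Ratio = 8.137 / 3.581 ≈ 2.2723.
Ideal silver ratio ≈ 2.4142. |2.2723 − 2.4142| / 2.4142 ≈ 5.88% → 5.9%.

5.9%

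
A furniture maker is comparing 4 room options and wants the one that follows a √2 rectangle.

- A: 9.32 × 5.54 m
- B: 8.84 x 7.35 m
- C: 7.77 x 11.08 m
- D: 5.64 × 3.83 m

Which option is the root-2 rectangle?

C

Target root-2 ≈ 1.414.
A: 1.682 (Δ0.268)  B: 1.203 (Δ0.211)  C: 1.426 (Δ0.012)  D: 1.473 (Δ0.059)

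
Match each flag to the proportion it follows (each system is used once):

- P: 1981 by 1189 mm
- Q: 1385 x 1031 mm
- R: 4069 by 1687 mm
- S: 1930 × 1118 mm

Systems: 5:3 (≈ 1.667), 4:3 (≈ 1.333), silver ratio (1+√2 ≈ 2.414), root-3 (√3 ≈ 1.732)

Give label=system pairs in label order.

P = 1981/1189 ≈ 1.666 → 5:3 (1.667)
Q = 1385/1031 ≈ 1.343 → 4:3 (1.333)
R = 4069/1687 ≈ 2.412 → silver ratio (2.414)
S = 1930/1118 ≈ 1.726 → root-3 (1.732)

P=5:3, Q=4:3, R=silver ratio, S=root-3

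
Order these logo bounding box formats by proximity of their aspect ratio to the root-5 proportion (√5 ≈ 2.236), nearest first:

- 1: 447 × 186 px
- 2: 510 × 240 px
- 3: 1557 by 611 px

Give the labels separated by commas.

Ratios: 1 = 447 / 186 ≈ 2.403; 2 = 510 / 240 ≈ 2.125; 3 = 1557 / 611 ≈ 2.548.
|Δ from 2.236|: 1 0.167; 2 0.111; 3 0.312.

2, 1, 3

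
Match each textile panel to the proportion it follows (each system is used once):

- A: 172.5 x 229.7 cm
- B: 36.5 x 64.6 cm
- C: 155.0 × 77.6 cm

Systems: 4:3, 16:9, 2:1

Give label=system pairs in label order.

A=4:3, B=16:9, C=2:1

Ratios: A ≈ 1.332; B ≈ 1.770; C ≈ 1.997.
Targets: 4:3 ≈ 1.333; 16:9 ≈ 1.778; 2:1 ≈ 2.000.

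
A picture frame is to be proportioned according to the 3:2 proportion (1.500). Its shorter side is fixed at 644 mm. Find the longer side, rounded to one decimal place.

966.0 mm

3:2 = 1.50000.
Longer side = 644 × 1.50000 ≈ 966.000 → 966.0 mm.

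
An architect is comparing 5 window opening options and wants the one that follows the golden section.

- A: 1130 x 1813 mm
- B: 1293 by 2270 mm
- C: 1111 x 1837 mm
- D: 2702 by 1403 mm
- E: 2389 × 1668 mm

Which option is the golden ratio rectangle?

A

Ratios (long/short): A ≈ 1.604; B ≈ 1.756; C ≈ 1.653; D ≈ 1.926; E ≈ 1.432.
golden ratio ≈ 1.618; option A is nearest (Δ 0.014).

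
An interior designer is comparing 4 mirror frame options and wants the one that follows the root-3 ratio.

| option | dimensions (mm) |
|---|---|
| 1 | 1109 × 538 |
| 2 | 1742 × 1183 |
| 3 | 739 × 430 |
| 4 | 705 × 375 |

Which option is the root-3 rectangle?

Target root-3 ≈ 1.732.
1: 2.061 (Δ0.329)  2: 1.473 (Δ0.259)  3: 1.719 (Δ0.013)  4: 1.880 (Δ0.148)

3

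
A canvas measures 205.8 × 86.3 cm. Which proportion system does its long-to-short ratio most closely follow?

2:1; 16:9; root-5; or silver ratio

silver ratio

Ratio = 205.8 / 86.3 ≈ 2.385.
Distances: 2:1 2.000 (Δ 0.385); 16:9 1.778 (Δ 0.607); root-5 2.236 (Δ 0.149); silver ratio 2.414 (Δ 0.029).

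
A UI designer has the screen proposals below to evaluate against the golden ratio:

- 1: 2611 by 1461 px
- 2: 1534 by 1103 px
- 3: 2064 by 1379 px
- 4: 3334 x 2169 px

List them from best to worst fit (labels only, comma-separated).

4, 3, 1, 2

Ratios: 1 = 2611 / 1461 ≈ 1.787; 2 = 1534 / 1103 ≈ 1.391; 3 = 2064 / 1379 ≈ 1.497; 4 = 3334 / 2169 ≈ 1.537.
|Δ from 1.618|: 1 0.169; 2 0.227; 3 0.121; 4 0.081.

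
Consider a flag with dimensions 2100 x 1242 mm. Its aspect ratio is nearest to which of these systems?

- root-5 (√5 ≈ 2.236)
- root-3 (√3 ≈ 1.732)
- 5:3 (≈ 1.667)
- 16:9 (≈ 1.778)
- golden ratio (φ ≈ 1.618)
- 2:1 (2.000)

5:3

2100/1242 ≈ 1.691. Nearest candidates are 5:3 (1.667, off by 0.024) and root-3 (1.732, off by 0.041).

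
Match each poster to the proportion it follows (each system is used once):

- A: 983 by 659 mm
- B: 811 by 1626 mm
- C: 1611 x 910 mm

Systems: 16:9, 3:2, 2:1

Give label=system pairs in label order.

Ratios: A ≈ 1.492; B ≈ 2.005; C ≈ 1.770.
Targets: 16:9 ≈ 1.778; 3:2 ≈ 1.500; 2:1 ≈ 2.000.

A=3:2, B=2:1, C=16:9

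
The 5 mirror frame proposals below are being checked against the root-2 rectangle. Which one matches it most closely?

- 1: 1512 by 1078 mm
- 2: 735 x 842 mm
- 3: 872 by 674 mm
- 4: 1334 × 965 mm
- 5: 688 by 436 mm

1

Target root-2 ≈ 1.414.
1: 1.403 (Δ0.011)  2: 1.146 (Δ0.268)  3: 1.294 (Δ0.120)  4: 1.382 (Δ0.032)  5: 1.578 (Δ0.164)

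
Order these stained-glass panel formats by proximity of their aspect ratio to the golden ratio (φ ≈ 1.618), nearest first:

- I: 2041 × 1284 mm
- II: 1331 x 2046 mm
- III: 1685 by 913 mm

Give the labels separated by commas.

I, II, III

I: 2041/1284 ≈ 1.590 → |1.590 − 1.618| = 0.028
II: 2046/1331 ≈ 1.537 → |1.537 − 1.618| = 0.081
III: 1685/913 ≈ 1.846 → |1.846 − 1.618| = 0.228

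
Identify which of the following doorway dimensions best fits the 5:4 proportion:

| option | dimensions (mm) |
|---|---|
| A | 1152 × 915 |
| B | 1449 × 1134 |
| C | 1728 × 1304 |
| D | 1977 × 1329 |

A

Ratios (long/short): A ≈ 1.259; B ≈ 1.278; C ≈ 1.325; D ≈ 1.488.
5:4 ≈ 1.250; option A is nearest (Δ 0.009).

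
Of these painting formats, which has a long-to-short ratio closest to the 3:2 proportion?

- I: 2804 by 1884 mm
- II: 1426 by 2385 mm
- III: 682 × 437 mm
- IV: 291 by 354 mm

I

Ratios (long/short): I ≈ 1.488; II ≈ 1.673; III ≈ 1.561; IV ≈ 1.216.
3:2 ≈ 1.500; option I is nearest (Δ 0.012).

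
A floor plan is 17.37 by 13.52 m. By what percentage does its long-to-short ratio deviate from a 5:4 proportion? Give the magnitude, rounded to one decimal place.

Ratio = 17.37 / 13.52 ≈ 1.2848.
Ideal 5:4 = 1.2500. |1.2848 − 1.2500| / 1.2500 ≈ 2.78% → 2.8%.

2.8%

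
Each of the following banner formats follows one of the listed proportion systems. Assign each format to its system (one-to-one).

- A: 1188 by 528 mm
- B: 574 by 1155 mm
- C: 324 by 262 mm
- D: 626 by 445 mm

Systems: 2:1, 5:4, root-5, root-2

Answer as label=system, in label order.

A=root-5, B=2:1, C=5:4, D=root-2

A = 1188/528 ≈ 2.250 → root-5 (2.236)
B = 1155/574 ≈ 2.012 → 2:1 (2.000)
C = 324/262 ≈ 1.237 → 5:4 (1.250)
D = 626/445 ≈ 1.407 → root-2 (1.414)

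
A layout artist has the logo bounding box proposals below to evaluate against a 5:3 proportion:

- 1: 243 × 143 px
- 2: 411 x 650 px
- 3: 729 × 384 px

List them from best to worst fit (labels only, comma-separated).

1, 2, 3

1: 243/143 ≈ 1.699 → |1.699 − 1.667| = 0.032
2: 650/411 ≈ 1.582 → |1.582 − 1.667| = 0.085
3: 729/384 ≈ 1.898 → |1.898 − 1.667| = 0.231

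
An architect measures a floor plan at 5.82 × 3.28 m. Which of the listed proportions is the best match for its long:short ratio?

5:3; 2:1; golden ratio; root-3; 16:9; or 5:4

5.82/3.28 ≈ 1.774. Nearest candidates are 16:9 (1.778, off by 0.004) and root-3 (1.732, off by 0.042).

16:9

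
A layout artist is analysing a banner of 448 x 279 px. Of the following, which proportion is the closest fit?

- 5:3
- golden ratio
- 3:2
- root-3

golden ratio

Ratio = 448 / 279 ≈ 1.606.
Distances: 5:3 1.667 (Δ 0.061); golden ratio 1.618 (Δ 0.012); 3:2 1.500 (Δ 0.106); root-3 1.732 (Δ 0.126).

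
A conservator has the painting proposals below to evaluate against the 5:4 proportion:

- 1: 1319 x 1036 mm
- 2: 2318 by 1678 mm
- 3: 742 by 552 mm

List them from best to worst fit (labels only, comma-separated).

1, 3, 2

Ratios: 1 = 1319 / 1036 ≈ 1.273; 2 = 2318 / 1678 ≈ 1.381; 3 = 742 / 552 ≈ 1.344.
|Δ from 1.250|: 1 0.023; 2 0.131; 3 0.094.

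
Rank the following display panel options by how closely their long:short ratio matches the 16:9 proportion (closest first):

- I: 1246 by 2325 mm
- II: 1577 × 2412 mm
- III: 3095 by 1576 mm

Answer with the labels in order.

I, III, II

I: 2325/1246 ≈ 1.866 → |1.866 − 1.778| = 0.088
II: 2412/1577 ≈ 1.529 → |1.529 − 1.778| = 0.249
III: 3095/1576 ≈ 1.964 → |1.964 − 1.778| = 0.186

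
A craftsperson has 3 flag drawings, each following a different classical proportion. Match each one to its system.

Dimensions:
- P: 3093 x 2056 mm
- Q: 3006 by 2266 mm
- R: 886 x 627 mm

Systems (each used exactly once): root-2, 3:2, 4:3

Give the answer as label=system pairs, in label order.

Ratios: P ≈ 1.504; Q ≈ 1.327; R ≈ 1.413.
Targets: root-2 ≈ 1.414; 3:2 ≈ 1.500; 4:3 ≈ 1.333.

P=3:2, Q=4:3, R=root-2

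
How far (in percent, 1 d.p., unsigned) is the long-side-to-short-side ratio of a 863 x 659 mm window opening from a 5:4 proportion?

Ratio = 863 / 659 ≈ 1.3096.
Ideal 5:4 = 1.2500. |1.3096 − 1.2500| / 1.2500 ≈ 4.77% → 4.8%.

4.8%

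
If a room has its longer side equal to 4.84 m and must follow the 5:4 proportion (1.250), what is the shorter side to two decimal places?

3.87 m

5:4 = 1.25000.
Shorter side = 4.84 ÷ 1.25000 ≈ 3.8720 → 3.87 m.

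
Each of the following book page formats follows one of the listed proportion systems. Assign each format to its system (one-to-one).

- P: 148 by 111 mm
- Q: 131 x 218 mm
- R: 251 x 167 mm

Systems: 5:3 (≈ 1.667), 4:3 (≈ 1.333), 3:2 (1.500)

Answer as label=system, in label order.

P=4:3, Q=5:3, R=3:2

P = 148/111 ≈ 1.333 → 4:3 (1.333)
Q = 218/131 ≈ 1.664 → 5:3 (1.667)
R = 251/167 ≈ 1.503 → 3:2 (1.500)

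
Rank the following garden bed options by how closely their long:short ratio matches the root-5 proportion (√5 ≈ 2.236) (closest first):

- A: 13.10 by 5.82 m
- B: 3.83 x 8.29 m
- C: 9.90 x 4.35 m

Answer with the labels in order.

A, C, B

Ratios: A = 13.10 / 5.82 ≈ 2.251; B = 8.29 / 3.83 ≈ 2.164; C = 9.90 / 4.35 ≈ 2.276.
|Δ from 2.236|: A 0.015; B 0.072; C 0.040.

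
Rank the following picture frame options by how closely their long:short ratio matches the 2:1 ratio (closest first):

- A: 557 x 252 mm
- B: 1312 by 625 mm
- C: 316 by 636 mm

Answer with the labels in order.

C, B, A

Ratios: A = 557 / 252 ≈ 2.210; B = 1312 / 625 ≈ 2.099; C = 636 / 316 ≈ 2.013.
|Δ from 2.000|: A 0.210; B 0.099; C 0.013.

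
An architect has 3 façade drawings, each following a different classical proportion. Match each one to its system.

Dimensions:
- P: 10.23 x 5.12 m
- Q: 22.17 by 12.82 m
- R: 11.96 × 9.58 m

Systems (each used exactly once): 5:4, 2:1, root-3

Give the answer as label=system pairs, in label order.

P=2:1, Q=root-3, R=5:4

Ratios: P ≈ 1.998; Q ≈ 1.729; R ≈ 1.248.
Targets: 5:4 ≈ 1.250; 2:1 ≈ 2.000; root-3 ≈ 1.732.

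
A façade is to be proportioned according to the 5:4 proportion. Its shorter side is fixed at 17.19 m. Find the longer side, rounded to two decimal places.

21.49 m

5:4 = 1.25000.
Longer side = 17.19 × 1.25000 ≈ 21.4875 → 21.49 m.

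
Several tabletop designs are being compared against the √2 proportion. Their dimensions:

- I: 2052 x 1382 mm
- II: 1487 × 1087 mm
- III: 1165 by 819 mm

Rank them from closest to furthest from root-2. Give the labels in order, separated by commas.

III, II, I

I: 2052/1382 ≈ 1.485 → |1.485 − 1.414| = 0.071
II: 1487/1087 ≈ 1.368 → |1.368 − 1.414| = 0.046
III: 1165/819 ≈ 1.422 → |1.422 − 1.414| = 0.008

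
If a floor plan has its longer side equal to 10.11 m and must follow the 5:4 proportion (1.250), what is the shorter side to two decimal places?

5:4 = 1.25000.
Shorter side = 10.11 ÷ 1.25000 ≈ 8.0880 → 8.09 m.

8.09 m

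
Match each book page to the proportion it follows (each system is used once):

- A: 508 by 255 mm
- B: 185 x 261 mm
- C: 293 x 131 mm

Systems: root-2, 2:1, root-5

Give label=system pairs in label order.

A=2:1, B=root-2, C=root-5

A = 508/255 ≈ 1.992 → 2:1 (2.000)
B = 261/185 ≈ 1.411 → root-2 (1.414)
C = 293/131 ≈ 2.237 → root-5 (2.236)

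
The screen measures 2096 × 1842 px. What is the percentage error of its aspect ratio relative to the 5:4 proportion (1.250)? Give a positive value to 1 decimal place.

Ratio = 2096 / 1842 ≈ 1.1379.
Ideal 5:4 = 1.2500. |1.1379 − 1.2500| / 1.2500 ≈ 8.97% → 9.0%.

9.0%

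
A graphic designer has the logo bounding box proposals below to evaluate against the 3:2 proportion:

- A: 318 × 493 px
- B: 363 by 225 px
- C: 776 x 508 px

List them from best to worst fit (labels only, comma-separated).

A: 493/318 ≈ 1.550 → |1.550 − 1.500| = 0.050
B: 363/225 ≈ 1.613 → |1.613 − 1.500| = 0.113
C: 776/508 ≈ 1.528 → |1.528 − 1.500| = 0.028

C, A, B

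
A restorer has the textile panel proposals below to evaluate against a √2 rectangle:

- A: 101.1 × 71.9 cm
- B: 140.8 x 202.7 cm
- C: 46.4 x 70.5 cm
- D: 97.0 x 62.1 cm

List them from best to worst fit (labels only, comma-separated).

A, B, C, D

A: 101.1/71.9 ≈ 1.406 → |1.406 − 1.414| = 0.008
B: 202.7/140.8 ≈ 1.440 → |1.440 − 1.414| = 0.026
C: 70.5/46.4 ≈ 1.519 → |1.519 − 1.414| = 0.105
D: 97.0/62.1 ≈ 1.562 → |1.562 − 1.414| = 0.148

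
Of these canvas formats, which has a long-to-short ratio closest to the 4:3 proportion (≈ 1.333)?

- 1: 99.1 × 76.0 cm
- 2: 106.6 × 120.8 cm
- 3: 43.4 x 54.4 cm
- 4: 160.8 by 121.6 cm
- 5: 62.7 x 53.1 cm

Target 4:3 ≈ 1.333.
1: 1.304 (Δ0.029)  2: 1.133 (Δ0.200)  3: 1.253 (Δ0.080)  4: 1.322 (Δ0.011)  5: 1.181 (Δ0.152)

4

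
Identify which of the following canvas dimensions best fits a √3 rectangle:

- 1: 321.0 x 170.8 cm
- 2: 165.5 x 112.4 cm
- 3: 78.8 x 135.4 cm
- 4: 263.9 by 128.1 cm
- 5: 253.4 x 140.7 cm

Target root-3 ≈ 1.732.
1: 1.879 (Δ0.147)  2: 1.472 (Δ0.260)  3: 1.718 (Δ0.014)  4: 2.060 (Δ0.328)  5: 1.801 (Δ0.069)

3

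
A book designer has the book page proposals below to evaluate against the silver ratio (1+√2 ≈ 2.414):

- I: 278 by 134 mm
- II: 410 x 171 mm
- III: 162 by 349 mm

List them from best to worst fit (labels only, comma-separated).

II, III, I

I: 278/134 ≈ 2.075 → |2.075 − 2.414| = 0.339
II: 410/171 ≈ 2.398 → |2.398 − 2.414| = 0.016
III: 349/162 ≈ 2.154 → |2.154 − 2.414| = 0.260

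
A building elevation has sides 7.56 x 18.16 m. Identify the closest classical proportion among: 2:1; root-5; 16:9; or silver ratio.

silver ratio

18.16/7.56 ≈ 2.402. Nearest candidates are silver ratio (2.414, off by 0.012) and root-5 (2.236, off by 0.166).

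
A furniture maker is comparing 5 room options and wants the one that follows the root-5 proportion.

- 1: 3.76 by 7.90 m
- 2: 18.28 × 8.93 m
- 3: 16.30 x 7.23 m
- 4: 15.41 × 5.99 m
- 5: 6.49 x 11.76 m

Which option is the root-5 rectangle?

Target root-5 ≈ 2.236.
1: 2.101 (Δ0.135)  2: 2.047 (Δ0.189)  3: 2.254 (Δ0.018)  4: 2.573 (Δ0.337)  5: 1.812 (Δ0.424)

3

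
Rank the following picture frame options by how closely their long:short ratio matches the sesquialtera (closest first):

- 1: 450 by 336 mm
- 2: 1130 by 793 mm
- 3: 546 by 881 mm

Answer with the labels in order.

1: 450/336 ≈ 1.339 → |1.339 − 1.500| = 0.161
2: 1130/793 ≈ 1.425 → |1.425 − 1.500| = 0.075
3: 881/546 ≈ 1.614 → |1.614 − 1.500| = 0.114

2, 3, 1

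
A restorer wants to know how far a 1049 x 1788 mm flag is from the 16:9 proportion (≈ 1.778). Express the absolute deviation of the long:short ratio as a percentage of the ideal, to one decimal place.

4.1%

Ratio = 1788 / 1049 ≈ 1.7045.
Ideal 16:9 ≈ 1.7778. |1.7045 − 1.7778| / 1.7778 ≈ 4.12% → 4.1%.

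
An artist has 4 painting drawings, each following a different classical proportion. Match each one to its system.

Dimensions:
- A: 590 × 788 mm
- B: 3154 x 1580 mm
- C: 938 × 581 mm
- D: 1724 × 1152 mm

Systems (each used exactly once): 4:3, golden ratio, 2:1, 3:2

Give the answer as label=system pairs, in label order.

A=4:3, B=2:1, C=golden ratio, D=3:2

Ratios: A ≈ 1.336; B ≈ 1.996; C ≈ 1.614; D ≈ 1.497.
Targets: 4:3 ≈ 1.333; golden ratio ≈ 1.618; 2:1 ≈ 2.000; 3:2 ≈ 1.500.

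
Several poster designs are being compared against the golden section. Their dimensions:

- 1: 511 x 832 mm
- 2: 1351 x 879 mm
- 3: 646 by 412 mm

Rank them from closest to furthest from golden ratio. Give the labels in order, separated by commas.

1, 3, 2

Ratios: 1 = 832 / 511 ≈ 1.628; 2 = 1351 / 879 ≈ 1.537; 3 = 646 / 412 ≈ 1.568.
|Δ from 1.618|: 1 0.010; 2 0.081; 3 0.050.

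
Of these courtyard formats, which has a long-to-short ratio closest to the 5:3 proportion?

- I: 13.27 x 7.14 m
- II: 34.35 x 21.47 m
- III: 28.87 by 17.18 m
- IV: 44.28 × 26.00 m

Target 5:3 ≈ 1.667.
I: 1.859 (Δ0.192)  II: 1.600 (Δ0.067)  III: 1.680 (Δ0.013)  IV: 1.703 (Δ0.036)

III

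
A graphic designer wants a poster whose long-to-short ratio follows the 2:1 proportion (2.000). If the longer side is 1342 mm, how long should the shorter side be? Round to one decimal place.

2:1 = 2.00000.
Shorter side = 1342 ÷ 2.00000 ≈ 671.000 → 671.0 mm.

671.0 mm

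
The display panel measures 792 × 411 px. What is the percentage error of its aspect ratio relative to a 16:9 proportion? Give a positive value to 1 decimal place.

Ratio = 792 / 411 ≈ 1.9270.
Ideal 16:9 ≈ 1.7778. |1.9270 − 1.7778| / 1.7778 ≈ 8.39% → 8.4%.

8.4%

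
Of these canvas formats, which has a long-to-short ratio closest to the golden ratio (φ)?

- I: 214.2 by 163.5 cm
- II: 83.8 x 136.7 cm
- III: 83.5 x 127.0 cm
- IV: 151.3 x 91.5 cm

II

Target golden ratio ≈ 1.618.
I: 1.310 (Δ0.308)  II: 1.631 (Δ0.013)  III: 1.521 (Δ0.097)  IV: 1.654 (Δ0.036)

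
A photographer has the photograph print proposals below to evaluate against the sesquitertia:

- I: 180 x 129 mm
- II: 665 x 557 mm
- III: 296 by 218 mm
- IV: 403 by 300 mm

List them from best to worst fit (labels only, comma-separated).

IV, III, I, II

Ratios: I = 180 / 129 ≈ 1.395; II = 665 / 557 ≈ 1.194; III = 296 / 218 ≈ 1.358; IV = 403 / 300 ≈ 1.343.
|Δ from 1.333|: I 0.062; II 0.139; III 0.025; IV 0.010.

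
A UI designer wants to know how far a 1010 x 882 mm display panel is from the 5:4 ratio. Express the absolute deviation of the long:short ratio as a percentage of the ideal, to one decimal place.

Ratio = 1010 / 882 ≈ 1.1451.
Ideal 5:4 = 1.2500. |1.1451 − 1.2500| / 1.2500 ≈ 8.39% → 8.4%.

8.4%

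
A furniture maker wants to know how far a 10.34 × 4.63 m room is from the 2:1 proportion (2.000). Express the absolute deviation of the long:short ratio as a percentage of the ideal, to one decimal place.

11.7%

Ratio = 10.34 / 4.63 ≈ 2.2333.
Ideal 2:1 = 2.0000. |2.2333 − 2.0000| / 2.0000 ≈ 11.66% → 11.7%.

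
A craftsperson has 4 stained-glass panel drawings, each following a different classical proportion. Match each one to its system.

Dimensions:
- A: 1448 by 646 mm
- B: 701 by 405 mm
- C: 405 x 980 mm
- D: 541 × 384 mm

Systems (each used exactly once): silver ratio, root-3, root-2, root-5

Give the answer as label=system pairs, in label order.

A = 1448/646 ≈ 2.241 → root-5 (2.236)
B = 701/405 ≈ 1.731 → root-3 (1.732)
C = 980/405 ≈ 2.420 → silver ratio (2.414)
D = 541/384 ≈ 1.409 → root-2 (1.414)

A=root-5, B=root-3, C=silver ratio, D=root-2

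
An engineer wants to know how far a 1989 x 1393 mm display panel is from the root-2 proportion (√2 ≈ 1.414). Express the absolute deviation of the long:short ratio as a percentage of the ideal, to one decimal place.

1.0%

Ratio = 1989 / 1393 ≈ 1.4279.
Ideal root-2 ≈ 1.4142. |1.4279 − 1.4142| / 1.4142 ≈ 0.97% → 1.0%.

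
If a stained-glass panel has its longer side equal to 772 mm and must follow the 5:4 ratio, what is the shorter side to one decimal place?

5:4 = 1.25000.
Shorter side = 772 ÷ 1.25000 ≈ 617.600 → 617.6 mm.

617.6 mm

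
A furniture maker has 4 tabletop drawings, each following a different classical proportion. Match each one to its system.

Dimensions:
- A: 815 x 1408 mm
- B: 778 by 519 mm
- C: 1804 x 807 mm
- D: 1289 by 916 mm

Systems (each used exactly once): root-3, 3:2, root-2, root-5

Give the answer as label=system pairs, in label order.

Ratios: A ≈ 1.728; B ≈ 1.499; C ≈ 2.235; D ≈ 1.407.
Targets: root-3 ≈ 1.732; 3:2 ≈ 1.500; root-2 ≈ 1.414; root-5 ≈ 2.236.

A=root-3, B=3:2, C=root-5, D=root-2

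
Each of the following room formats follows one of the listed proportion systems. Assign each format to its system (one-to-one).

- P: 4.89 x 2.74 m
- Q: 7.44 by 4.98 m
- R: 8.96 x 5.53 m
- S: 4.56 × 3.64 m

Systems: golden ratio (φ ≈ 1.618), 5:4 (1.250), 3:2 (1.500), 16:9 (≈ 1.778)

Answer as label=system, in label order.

P=16:9, Q=3:2, R=golden ratio, S=5:4

Ratios: P ≈ 1.785; Q ≈ 1.494; R ≈ 1.620; S ≈ 1.253.
Targets: golden ratio ≈ 1.618; 5:4 ≈ 1.250; 3:2 ≈ 1.500; 16:9 ≈ 1.778.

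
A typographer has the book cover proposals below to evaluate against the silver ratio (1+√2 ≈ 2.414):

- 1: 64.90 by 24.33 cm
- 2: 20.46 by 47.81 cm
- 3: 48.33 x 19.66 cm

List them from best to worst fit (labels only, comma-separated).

3, 2, 1

Ratios: 1 = 64.90 / 24.33 ≈ 2.667; 2 = 47.81 / 20.46 ≈ 2.337; 3 = 48.33 / 19.66 ≈ 2.458.
|Δ from 2.414|: 1 0.253; 2 0.077; 3 0.044.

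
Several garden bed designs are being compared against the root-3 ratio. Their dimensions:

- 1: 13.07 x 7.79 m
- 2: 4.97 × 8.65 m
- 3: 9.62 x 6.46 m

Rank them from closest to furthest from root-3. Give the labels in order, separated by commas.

2, 1, 3

Ratios: 1 = 13.07 / 7.79 ≈ 1.678; 2 = 8.65 / 4.97 ≈ 1.740; 3 = 9.62 / 6.46 ≈ 1.489.
|Δ from 1.732|: 1 0.054; 2 0.008; 3 0.243.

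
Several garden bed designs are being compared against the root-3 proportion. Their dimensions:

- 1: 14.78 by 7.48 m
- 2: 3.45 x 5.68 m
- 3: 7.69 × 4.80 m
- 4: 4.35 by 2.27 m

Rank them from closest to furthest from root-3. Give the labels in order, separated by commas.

2, 3, 4, 1

1: 14.78/7.48 ≈ 1.976 → |1.976 − 1.732| = 0.244
2: 5.68/3.45 ≈ 1.646 → |1.646 − 1.732| = 0.086
3: 7.69/4.80 ≈ 1.602 → |1.602 − 1.732| = 0.130
4: 4.35/2.27 ≈ 1.916 → |1.916 − 1.732| = 0.184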